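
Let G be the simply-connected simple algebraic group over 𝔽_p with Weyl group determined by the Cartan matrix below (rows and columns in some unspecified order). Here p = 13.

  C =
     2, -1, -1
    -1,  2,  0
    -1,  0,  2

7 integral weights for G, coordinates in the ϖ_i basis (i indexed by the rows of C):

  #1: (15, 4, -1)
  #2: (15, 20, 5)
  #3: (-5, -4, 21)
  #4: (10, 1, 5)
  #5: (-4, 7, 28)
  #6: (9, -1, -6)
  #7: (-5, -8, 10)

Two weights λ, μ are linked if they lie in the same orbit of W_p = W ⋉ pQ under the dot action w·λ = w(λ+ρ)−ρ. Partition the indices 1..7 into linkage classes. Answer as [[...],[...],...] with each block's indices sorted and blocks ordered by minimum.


Type A_3, rank 3, |W|=24; reorder rows/cols to standard.

Folding the 7 weights λ_j+ρ into Ā_13 (reps in the given 3-coord order):

    1: (5, 0, 5)
    2: (2, 3, 4)
    3: (2, 3, 4)
    4: (7, 4, 0)
    5: (5, 0, 5)
    6: (5, 0, 5)
    7: (7, 4, 0)

The 7 indices split into 3 linkage classes (same alcove rep ⇔ same W_13-dot-orbit):

[[1, 5, 6], [2, 3], [4, 7]]


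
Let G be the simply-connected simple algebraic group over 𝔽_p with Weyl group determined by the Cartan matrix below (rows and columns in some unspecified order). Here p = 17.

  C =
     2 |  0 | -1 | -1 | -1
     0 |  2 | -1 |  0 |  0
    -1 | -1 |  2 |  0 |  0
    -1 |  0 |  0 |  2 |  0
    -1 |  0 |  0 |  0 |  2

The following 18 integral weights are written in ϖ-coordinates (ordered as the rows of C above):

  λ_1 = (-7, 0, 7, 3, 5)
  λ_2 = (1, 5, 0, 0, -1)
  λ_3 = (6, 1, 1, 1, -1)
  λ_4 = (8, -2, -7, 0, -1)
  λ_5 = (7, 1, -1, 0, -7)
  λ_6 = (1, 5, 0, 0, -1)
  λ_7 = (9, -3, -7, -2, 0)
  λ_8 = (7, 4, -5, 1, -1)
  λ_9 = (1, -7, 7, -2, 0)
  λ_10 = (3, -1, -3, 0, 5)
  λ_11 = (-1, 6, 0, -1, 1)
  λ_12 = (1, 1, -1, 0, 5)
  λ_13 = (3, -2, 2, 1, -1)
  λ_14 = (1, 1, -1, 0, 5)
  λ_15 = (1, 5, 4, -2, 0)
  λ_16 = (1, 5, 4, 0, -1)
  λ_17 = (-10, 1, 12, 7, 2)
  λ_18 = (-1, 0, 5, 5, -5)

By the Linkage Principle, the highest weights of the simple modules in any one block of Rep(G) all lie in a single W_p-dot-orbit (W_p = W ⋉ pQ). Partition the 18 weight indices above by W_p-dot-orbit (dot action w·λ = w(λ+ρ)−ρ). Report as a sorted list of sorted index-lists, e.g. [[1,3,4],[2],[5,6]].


Cartan matrix: type D_5 (|W|=1920); un-permuting the 5 rows.

Ā_17 reps of the 18 weights (D_5, coords as presented):

    1: (4, 1, 2, 2, 0)
    2: (2, 6, 1, 1, 0)
    3: (4, 1, 2, 2, 0)
    4: (2, 6, 1, 1, 0)
    5: (2, 2, 0, 1, 6)
    6: (2, 6, 1, 1, 0)
    7: (1, 6, 2, 1, 1)
    8: (4, 1, 2, 2, 0)
    9: (1, 6, 2, 1, 1)
    10: (2, 2, 0, 1, 6)
    11: (0, 7, 1, 0, 2)
    12: (2, 2, 0, 1, 6)
    13: (4, 1, 2, 2, 0)
    14: (2, 2, 0, 1, 6)
    15: (1, 6, 2, 1, 1)
    16: (2, 6, 1, 1, 0)
    17: (2, 2, 0, 1, 6)
    18: (4, 1, 2, 2, 0)

Linkage partition of the 18 weights (5 classes, p=17):

[[1, 3, 8, 13, 18], [2, 4, 6, 16], [5, 10, 12, 14, 17], [7, 9, 15], [11]]


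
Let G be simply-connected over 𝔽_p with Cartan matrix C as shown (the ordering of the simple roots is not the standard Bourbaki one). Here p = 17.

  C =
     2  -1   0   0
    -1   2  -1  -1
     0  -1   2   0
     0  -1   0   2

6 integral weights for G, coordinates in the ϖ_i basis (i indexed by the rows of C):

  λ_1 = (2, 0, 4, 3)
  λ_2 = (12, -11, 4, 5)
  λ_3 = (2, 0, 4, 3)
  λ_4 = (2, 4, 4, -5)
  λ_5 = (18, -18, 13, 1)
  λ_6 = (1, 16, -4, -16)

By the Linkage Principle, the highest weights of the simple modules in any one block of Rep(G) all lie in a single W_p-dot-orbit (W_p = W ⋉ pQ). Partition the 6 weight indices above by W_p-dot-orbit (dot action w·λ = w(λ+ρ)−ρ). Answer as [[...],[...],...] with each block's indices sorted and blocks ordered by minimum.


D_4 Cartan matrix, 4 simple roots permuted; ρ=(1,1,1,1).

Ā_17 reps of the 6 weights (D_4, coords as presented):

    1: (3, 1, 5, 4)
    2: (3, 1, 5, 4)
    3: (3, 1, 5, 4)
    4: (3, 1, 5, 4)
    5: (0, 1, 1, 13)
    6: (0, 1, 1, 13)

These 6 weights hit 2 W_17-dot-orbits; sizes (4, 2):

[[1, 2, 3, 4], [5, 6]]


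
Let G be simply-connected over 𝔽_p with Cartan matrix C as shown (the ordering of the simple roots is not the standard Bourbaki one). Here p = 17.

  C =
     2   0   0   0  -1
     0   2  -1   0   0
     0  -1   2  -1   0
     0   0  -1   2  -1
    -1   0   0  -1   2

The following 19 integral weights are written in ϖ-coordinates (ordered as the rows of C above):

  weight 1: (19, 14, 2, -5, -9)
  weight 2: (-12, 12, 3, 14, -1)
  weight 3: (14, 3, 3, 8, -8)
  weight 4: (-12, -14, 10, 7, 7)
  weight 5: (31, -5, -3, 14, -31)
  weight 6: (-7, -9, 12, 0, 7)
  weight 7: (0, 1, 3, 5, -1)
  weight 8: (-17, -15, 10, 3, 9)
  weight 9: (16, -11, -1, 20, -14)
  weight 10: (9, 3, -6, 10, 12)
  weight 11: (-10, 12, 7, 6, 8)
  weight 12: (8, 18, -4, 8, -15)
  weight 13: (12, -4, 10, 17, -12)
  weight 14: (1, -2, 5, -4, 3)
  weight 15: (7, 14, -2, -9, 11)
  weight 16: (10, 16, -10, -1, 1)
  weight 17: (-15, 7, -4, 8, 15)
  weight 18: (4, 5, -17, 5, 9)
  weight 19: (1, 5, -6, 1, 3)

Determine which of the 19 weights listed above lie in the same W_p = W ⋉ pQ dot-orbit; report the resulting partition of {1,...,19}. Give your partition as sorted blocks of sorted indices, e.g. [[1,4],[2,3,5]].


C ↔ A_5 under row/col permutation; |W(A_5)| = 720.

Ā_17 reps of the 19 weights (A_5, coords as presented):

  1: (1, 3, 5, 1, 2);  2: (9, 0, 2, 0, 4);  3: (0, 4, 0, 2, 7);  4: (2, 1, 2, 3, 1);  5: (9, 0, 2, 0, 4);  6: (1, 3, 5, 1, 2);  7: (1, 2, 4, 6, 0);  8: (2, 1, 2, 3, 1);  9: (0, 4, 0, 2, 7);  10: (1, 2, 4, 6, 0);  11: (0, 4, 3, 1, 7);  12: (1, 3, 5, 1, 2);  13: (2, 1, 2, 3, 1);  14: (2, 1, 2, 3, 1);  15: (1, 3, 5, 1, 2);  16: (0, 4, 0, 2, 7);  17: (1, 3, 5, 1, 2);  18: (1, 2, 4, 6, 0);  19: (2, 1, 2, 3, 1)

Partition of {1..19} into 6 W_17-dot-orbits:

[[1, 6, 12, 15, 17], [2, 5], [3, 9, 16], [4, 8, 13, 14, 19], [7, 10, 18], [11]]


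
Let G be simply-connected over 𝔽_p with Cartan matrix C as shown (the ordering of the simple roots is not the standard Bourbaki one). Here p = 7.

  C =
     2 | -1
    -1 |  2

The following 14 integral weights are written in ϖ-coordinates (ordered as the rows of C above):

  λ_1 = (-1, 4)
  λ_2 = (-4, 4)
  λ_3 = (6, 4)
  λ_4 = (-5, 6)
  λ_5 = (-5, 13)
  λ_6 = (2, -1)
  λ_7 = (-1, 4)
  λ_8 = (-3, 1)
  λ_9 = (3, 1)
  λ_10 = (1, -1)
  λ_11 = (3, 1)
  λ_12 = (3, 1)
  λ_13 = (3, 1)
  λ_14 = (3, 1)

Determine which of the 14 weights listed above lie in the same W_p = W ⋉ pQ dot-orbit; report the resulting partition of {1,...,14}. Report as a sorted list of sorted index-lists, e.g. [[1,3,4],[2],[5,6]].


A_2 Cartan matrix, 2 simple roots permuted; ρ=(1,1).

Alcove-folded reps (p=7, 14 weights, presented ϖ-order):

  λ_1+ρ ↦ (0, 5)
  λ_2+ρ ↦ (3, 2)
  λ_3+ρ ↦ (2, 0)
  λ_4+ρ ↦ (4, 3)
  λ_5+ρ ↦ (3, 0)
  λ_6+ρ ↦ (3, 0)
  λ_7+ρ ↦ (0, 5)
  λ_8+ρ ↦ (2, 0)
  λ_9+ρ ↦ (4, 2)
  λ_10+ρ ↦ (2, 0)
  λ_11+ρ ↦ (4, 2)
  λ_12+ρ ↦ (4, 2)
  λ_13+ρ ↦ (4, 2)
  λ_14+ρ ↦ (4, 2)

Partition of {1..14} into 6 W_7-dot-orbits:

[[1, 7], [2], [3, 8, 10], [4], [5, 6], [9, 11, 12, 13, 14]]


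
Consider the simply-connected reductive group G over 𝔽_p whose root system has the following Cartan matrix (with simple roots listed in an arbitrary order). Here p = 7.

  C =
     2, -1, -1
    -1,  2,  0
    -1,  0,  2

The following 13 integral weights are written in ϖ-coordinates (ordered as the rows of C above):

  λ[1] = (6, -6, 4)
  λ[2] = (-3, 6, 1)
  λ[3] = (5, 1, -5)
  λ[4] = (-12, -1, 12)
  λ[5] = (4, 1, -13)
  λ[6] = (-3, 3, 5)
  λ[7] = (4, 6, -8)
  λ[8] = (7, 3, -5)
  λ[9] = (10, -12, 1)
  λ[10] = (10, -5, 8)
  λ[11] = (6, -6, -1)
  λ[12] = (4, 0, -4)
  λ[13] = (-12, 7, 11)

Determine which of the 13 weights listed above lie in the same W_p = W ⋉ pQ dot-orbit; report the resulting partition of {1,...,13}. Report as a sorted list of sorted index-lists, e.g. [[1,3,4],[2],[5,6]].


Root system A_3: the 3×3 matrix C matches after relabeling.

Folding the 13 weights λ_j+ρ into Ā_7 (reps in the given 3-coord order):

  λ_1 → (2, 0, 0)
  λ_2 → (2, 5, 0)
  λ_3 → (2, 1, 3)
  λ_4 → (4, 1, 0)
  λ_5 → (2, 0, 0)
  λ_6 → (2, 1, 3)
  λ_7 → (2, 0, 0)
  λ_8 → (2, 1, 1)
  λ_9 → (4, 1, 0)
  λ_10 → (4, 1, 0)
  λ_11 → (2, 5, 0)
  λ_12 → (2, 1, 3)
  λ_13 → (2, 1, 3)

Grouping the 13 weights by Ā_7-representative: 5 linkage classes.

[[1, 5, 7], [2, 11], [3, 6, 12, 13], [4, 9, 10], [8]]


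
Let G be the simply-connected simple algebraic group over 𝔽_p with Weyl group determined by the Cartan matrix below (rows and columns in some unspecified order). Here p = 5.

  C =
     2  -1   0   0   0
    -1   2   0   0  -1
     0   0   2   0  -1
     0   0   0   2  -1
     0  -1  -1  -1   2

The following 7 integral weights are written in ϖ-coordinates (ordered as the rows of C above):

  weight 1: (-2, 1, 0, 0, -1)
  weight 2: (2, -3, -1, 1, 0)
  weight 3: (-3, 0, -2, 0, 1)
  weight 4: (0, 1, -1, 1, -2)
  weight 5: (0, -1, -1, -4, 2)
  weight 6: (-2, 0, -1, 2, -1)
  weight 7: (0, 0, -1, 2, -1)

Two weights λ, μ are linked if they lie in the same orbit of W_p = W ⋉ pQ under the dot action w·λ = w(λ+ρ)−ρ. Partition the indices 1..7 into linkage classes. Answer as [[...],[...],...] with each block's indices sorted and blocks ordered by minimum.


C ↔ D_5 under row/col permutation; |W(D_5)| = 1920.

Folding the 7 weights λ_j+ρ into Ā_5 (reps in the given 5-coord order):

  λ_1+ρ ↦ (1, 1, 1, 1, 0)
  λ_2+ρ ↦ (1, 1, 1, 1, 0)
  λ_3+ρ ↦ (1, 1, 1, 1, 0)
  λ_4+ρ ↦ (1, 1, 1, 1, 0)
  λ_5+ρ ↦ (1, 0, 0, 3, 0)
  λ_6+ρ ↦ (1, 0, 0, 3, 0)
  λ_7+ρ ↦ (1, 0, 0, 3, 0)

Grouping the 7 weights by Ā_5-representative: 2 linkage classes.

[[1, 2, 3, 4], [5, 6, 7]]


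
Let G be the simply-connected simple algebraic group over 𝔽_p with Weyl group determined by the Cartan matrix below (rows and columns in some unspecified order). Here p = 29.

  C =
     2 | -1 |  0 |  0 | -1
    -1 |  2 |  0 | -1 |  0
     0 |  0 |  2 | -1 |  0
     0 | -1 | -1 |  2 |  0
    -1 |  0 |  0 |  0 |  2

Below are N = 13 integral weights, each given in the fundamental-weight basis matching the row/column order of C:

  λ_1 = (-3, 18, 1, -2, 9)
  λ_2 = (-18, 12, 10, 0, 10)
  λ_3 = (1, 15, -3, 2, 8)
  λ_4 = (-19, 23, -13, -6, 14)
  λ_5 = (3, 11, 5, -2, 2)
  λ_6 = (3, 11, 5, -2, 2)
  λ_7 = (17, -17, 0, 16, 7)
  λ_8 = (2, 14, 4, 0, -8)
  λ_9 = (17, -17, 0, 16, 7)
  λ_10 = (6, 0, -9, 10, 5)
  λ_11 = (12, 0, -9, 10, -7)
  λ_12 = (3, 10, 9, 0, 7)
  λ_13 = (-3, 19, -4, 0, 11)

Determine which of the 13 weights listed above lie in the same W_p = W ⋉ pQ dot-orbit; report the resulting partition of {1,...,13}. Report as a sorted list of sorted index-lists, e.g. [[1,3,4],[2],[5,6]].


Cartan matrix: type A_5 (|W|=720); un-permuting the 5 rows.

Each λ_j+ρ reduced to Ā_29; 5-tuples below use C's row order:

    λ_1 → (2, 16, 1, 1, 8)
    λ_2 → (7, 1, 8, 3, 6)
    λ_3 → (2, 16, 1, 1, 8)
    λ_4 → (4, 11, 5, 1, 3)
    λ_5 → (4, 11, 5, 1, 3)
    λ_6 → (4, 11, 5, 1, 3)
    λ_7 → (2, 16, 1, 1, 8)
    λ_8 → (4, 11, 5, 1, 3)
    λ_9 → (2, 16, 1, 1, 8)
    λ_10 → (7, 1, 8, 3, 6)
    λ_11 → (7, 1, 8, 3, 6)
    λ_12 → (4, 11, 5, 1, 3)
    λ_13 → (2, 16, 1, 1, 8)

The 13 indices split into 3 linkage classes (same alcove rep ⇔ same W_29-dot-orbit):

[[1, 3, 7, 9, 13], [2, 10, 11], [4, 5, 6, 8, 12]]


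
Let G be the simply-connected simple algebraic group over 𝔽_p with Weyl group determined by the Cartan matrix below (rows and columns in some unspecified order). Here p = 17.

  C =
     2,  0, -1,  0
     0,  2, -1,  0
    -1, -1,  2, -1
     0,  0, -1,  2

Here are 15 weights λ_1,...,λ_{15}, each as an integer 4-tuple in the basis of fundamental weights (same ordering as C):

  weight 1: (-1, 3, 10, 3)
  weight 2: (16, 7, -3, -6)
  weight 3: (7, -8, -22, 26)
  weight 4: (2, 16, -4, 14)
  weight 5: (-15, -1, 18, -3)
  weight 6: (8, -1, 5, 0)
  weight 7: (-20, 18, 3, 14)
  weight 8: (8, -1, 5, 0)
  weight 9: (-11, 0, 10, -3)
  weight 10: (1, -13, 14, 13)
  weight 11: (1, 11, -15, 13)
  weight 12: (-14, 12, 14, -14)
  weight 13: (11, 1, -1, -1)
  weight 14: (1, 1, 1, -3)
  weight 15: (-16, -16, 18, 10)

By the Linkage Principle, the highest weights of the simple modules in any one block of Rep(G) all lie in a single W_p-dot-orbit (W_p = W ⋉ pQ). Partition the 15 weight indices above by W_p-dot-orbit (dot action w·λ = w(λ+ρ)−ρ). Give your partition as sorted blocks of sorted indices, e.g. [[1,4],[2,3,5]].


Root system D_4: the 4×4 matrix C matches after relabeling.

Each λ_j+ρ reduced to Ā_17; 4-tuples below use C's row order:

  λ_1 → (2, 2, 0, 2) · λ_2 → (9, 0, 1, 1) · λ_3 → (4, 3, 3, 3) · λ_4 → (12, 2, 0, 0) · λ_5 → (12, 2, 0, 0) · λ_6 → (9, 0, 1, 1) · λ_7 → (2, 2, 0, 2) · λ_8 → (9, 0, 1, 1) · λ_9 → (9, 0, 1, 1) · λ_10 → (12, 2, 0, 0) · λ_11 → (12, 2, 0, 0) · λ_12 → (2, 2, 0, 2) · λ_13 → (12, 2, 0, 0) · λ_14 → (2, 2, 0, 2) · λ_15 → (2, 2, 0, 2)

These 15 weights hit 4 W_17-dot-orbits; sizes (5, 4, 1, 5):

[[1, 7, 12, 14, 15], [2, 6, 8, 9], [3], [4, 5, 10, 11, 13]]


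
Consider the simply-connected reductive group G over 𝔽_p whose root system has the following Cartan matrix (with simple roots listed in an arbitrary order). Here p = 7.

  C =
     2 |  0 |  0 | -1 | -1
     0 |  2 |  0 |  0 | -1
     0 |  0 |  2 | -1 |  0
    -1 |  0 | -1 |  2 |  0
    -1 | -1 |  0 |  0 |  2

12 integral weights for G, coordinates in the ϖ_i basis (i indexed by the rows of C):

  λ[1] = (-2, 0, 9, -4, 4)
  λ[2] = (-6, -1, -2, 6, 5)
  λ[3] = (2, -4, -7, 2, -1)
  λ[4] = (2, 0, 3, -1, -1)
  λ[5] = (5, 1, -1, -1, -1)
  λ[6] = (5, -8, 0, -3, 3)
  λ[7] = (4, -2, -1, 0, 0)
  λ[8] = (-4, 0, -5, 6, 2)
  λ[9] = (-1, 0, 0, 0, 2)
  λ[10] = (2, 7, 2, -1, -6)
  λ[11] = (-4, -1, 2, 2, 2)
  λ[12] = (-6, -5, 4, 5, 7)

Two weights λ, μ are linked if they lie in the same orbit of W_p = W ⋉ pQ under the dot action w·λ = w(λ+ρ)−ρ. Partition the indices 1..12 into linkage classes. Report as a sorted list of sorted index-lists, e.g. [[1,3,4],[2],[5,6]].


Cartan matrix: type A_5 (|W|=720); un-permuting the 5 rows.

W_7-reps of the 12 weights in Ā_7 (same 5-coord order as C):

  1: (0, 1, 1, 1, 3);  2: (5, 1, 0, 1, 0);  3: (3, 0, 3, 0, 0);  4: (3, 0, 3, 0, 0);  5: (5, 1, 0, 1, 0);  6: (0, 1, 1, 1, 3);  7: (5, 1, 0, 1, 0);  8: (3, 0, 3, 0, 0);  9: (0, 1, 1, 1, 3);  10: (0, 1, 1, 1, 3);  11: (3, 0, 3, 0, 0);  12: (0, 1, 1, 1, 3)

These 12 weights hit 3 W_7-dot-orbits; sizes (5, 3, 4):

[[1, 6, 9, 10, 12], [2, 5, 7], [3, 4, 8, 11]]


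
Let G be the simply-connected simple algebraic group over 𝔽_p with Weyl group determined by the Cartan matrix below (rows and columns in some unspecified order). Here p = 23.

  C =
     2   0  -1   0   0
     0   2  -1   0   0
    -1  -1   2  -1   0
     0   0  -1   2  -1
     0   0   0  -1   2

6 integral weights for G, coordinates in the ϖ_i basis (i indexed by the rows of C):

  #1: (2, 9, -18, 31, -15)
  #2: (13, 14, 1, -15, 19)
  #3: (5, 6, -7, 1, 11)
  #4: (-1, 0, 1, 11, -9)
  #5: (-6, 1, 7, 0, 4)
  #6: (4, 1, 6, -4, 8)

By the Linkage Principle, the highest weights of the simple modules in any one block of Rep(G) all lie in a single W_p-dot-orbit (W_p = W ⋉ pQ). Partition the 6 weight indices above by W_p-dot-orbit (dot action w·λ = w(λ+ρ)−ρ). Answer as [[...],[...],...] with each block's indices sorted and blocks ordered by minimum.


Type D_5, rank 5, |W|=1920; reorder rows/cols to standard.

Ā_23 reps of the 6 weights (D_5, coords as presented):

  λ_1 → (5, 2, 3, 1, 5);  λ_2 → (0, 1, 2, 4, 8);  λ_3 → (0, 1, 2, 4, 8);  λ_4 → (0, 1, 2, 4, 8);  λ_5 → (5, 2, 3, 1, 5);  λ_6 → (5, 2, 3, 1, 5)

Grouping the 6 weights by Ā_23-representative: 2 linkage classes.

[[1, 5, 6], [2, 3, 4]]


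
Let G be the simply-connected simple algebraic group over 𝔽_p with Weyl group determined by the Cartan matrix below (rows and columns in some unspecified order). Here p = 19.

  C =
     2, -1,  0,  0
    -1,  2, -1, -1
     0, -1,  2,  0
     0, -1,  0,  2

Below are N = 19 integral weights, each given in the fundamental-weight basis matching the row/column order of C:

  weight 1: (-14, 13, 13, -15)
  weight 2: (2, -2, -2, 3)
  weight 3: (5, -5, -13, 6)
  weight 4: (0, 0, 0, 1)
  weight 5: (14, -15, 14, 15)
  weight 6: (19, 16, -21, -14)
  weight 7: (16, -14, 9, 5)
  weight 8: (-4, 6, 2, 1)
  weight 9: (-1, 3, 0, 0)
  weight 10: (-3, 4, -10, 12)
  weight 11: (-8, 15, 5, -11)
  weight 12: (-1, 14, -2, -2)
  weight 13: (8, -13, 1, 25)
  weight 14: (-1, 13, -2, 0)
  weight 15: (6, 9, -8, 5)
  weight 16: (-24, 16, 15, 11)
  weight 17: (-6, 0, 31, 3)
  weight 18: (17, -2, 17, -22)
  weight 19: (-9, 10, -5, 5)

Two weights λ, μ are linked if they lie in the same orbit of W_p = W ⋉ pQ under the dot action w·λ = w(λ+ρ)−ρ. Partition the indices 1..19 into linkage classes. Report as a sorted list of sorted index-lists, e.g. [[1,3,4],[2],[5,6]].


Root system D_4: the 4×4 matrix C matches after relabeling.

Ā_19 reps of the 19 weights (D_4, coords as presented):

  1: (0, 4, 1, 1)
  2: (1, 1, 1, 2)
  3: (3, 4, 3, 2)
  4: (1, 1, 1, 2)
  5: (1, 1, 1, 2)
  6: (1, 1, 1, 2)
  7: (4, 2, 3, 7)
  8: (3, 4, 3, 2)
  9: (0, 4, 1, 1)
  10: (4, 2, 3, 7)
  11: (4, 2, 3, 7)
  12: (0, 4, 1, 1)
  13: (4, 2, 3, 7)
  14: (0, 4, 1, 1)
  15: (3, 4, 3, 2)
  16: (4, 2, 3, 7)
  17: (0, 4, 1, 1)
  18: (1, 1, 1, 2)
  19: (7, 1, 3, 5)

The 19 indices split into 5 linkage classes (same alcove rep ⇔ same W_19-dot-orbit):

[[1, 9, 12, 14, 17], [2, 4, 5, 6, 18], [3, 8, 15], [7, 10, 11, 13, 16], [19]]


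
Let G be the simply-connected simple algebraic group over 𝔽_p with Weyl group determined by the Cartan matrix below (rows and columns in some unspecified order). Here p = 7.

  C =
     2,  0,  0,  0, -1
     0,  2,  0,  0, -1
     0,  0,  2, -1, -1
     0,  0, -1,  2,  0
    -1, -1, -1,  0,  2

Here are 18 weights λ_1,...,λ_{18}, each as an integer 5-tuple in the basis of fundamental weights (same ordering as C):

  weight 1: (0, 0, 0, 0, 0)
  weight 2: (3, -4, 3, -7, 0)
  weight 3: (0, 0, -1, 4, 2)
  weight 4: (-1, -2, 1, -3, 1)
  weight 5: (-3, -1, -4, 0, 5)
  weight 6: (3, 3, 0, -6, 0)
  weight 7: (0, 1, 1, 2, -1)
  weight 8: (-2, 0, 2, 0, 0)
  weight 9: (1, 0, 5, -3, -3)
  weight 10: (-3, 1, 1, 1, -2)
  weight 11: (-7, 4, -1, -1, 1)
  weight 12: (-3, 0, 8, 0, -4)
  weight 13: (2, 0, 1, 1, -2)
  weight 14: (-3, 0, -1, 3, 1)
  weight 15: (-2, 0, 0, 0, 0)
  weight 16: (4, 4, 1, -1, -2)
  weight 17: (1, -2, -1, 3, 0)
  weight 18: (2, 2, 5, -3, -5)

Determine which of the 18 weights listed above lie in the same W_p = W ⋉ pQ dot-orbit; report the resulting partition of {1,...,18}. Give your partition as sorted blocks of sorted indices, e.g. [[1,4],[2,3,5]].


Type D_5, rank 5, |W|=1920; reorder rows/cols to standard.

Alcove-folded reps (p=7, 18 weights, presented ϖ-order):

    λ_1+ρ ↦ (1, 1, 1, 1, 1)
    λ_2+ρ ↦ (0, 1, 0, 2, 1)
    λ_3+ρ ↦ (1, 1, 1, 1, 1)
    λ_4+ρ ↦ (0, 1, 0, 2, 1)
    λ_5+ρ ↦ (2, 0, 0, 2, 1)
    λ_6+ρ ↦ (1, 1, 1, 2, 0)
    λ_7+ρ ↦ (0, 1, 0, 2, 1)
    λ_8+ρ ↦ (1, 1, 1, 1, 0)
    λ_9+ρ ↦ (0, 1, 0, 2, 1)
    λ_10+ρ ↦ (1, 1, 1, 1, 0)
    λ_11+ρ ↦ (2, 1, 0, 4, 0)
    λ_12+ρ ↦ (0, 1, 0, 2, 1)
    λ_13+ρ ↦ (2, 0, 0, 2, 1)
    λ_14+ρ ↦ (2, 1, 0, 4, 0)
    λ_15+ρ ↦ (1, 1, 1, 1, 0)
    λ_16+ρ ↦ (1, 1, 1, 1, 0)
    λ_17+ρ ↦ (2, 1, 0, 4, 0)
    λ_18+ρ ↦ (1, 1, 1, 1, 1)

Linkage partition of the 18 weights (6 classes, p=7):

[[1, 3, 18], [2, 4, 7, 9, 12], [5, 13], [6], [8, 10, 15, 16], [11, 14, 17]]


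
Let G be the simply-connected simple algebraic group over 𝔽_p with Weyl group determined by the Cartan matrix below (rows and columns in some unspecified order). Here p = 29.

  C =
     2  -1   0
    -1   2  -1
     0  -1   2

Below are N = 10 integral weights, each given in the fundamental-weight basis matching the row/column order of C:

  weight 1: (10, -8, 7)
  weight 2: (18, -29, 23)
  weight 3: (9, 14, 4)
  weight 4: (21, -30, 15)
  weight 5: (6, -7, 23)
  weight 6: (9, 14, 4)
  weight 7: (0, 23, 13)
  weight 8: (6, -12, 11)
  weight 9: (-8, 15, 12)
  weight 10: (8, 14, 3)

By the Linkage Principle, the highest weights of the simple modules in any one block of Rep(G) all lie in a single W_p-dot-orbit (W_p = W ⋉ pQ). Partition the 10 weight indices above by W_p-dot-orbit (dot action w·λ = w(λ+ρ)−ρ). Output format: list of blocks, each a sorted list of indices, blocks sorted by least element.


C ↔ A_3 under row/col permutation; |W(A_3)| = 24.

Each λ_j+ρ reduced to Ā_29; 3-tuples below use C's row order:

    λ_1 → (4, 7, 1)
    λ_2 → (9, 15, 4)
    λ_3 → (9, 15, 4)
    λ_4 → (7, 9, 13)
    λ_5 → (1, 6, 18)
    λ_6 → (9, 15, 4)
    λ_7 → (9, 15, 4)
    λ_8 → (4, 7, 1)
    λ_9 → (7, 9, 13)
    λ_10 → (9, 15, 4)

Linkage partition of the 10 weights (4 classes, p=29):

[[1, 8], [2, 3, 6, 7, 10], [4, 9], [5]]


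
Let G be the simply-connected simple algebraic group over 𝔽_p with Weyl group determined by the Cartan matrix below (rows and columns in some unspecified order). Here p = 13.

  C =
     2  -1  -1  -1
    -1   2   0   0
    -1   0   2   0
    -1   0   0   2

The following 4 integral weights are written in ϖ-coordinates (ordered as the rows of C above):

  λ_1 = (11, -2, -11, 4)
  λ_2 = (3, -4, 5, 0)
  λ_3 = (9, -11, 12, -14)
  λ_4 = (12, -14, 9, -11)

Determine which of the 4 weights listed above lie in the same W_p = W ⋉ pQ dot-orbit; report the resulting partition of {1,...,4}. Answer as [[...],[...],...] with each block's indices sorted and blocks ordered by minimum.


Type D_4, rank 4, |W|=192; reorder rows/cols to standard.

W_13-reps of the 4 weights in Ā_13 (same 4-coord order as C):

  λ_1+ρ ↦ (1, 3, 6, 1) · λ_2+ρ ↦ (1, 3, 6, 1) · λ_3+ρ ↦ (0, 3, 0, 0) · λ_4+ρ ↦ (0, 3, 0, 0)

2 distinct reps among the 4 weights ⇒ 2 W_13-linkage classes:

[[1, 2], [3, 4]]


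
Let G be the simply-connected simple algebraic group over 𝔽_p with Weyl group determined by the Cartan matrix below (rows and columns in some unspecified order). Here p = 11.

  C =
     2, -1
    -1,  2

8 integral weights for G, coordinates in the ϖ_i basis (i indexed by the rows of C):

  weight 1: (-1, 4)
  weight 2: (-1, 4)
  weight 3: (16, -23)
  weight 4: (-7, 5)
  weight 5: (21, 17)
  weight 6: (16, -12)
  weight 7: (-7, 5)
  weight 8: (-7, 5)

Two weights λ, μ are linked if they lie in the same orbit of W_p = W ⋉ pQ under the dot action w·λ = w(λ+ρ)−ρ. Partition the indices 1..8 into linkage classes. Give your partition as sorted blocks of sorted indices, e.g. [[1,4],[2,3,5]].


C ↔ A_2 under row/col permutation; |W(A_2)| = 6.

Each λ_j+ρ reduced to Ā_11; 2-tuples below use C's row order:

  λ_1 → (0, 5)
  λ_2 → (0, 5)
  λ_3 → (6, 0)
  λ_4 → (6, 0)
  λ_5 → (4, 0)
  λ_6 → (0, 5)
  λ_7 → (6, 0)
  λ_8 → (6, 0)

Partition of {1..8} into 3 W_11-dot-orbits:

[[1, 2, 6], [3, 4, 7, 8], [5]]


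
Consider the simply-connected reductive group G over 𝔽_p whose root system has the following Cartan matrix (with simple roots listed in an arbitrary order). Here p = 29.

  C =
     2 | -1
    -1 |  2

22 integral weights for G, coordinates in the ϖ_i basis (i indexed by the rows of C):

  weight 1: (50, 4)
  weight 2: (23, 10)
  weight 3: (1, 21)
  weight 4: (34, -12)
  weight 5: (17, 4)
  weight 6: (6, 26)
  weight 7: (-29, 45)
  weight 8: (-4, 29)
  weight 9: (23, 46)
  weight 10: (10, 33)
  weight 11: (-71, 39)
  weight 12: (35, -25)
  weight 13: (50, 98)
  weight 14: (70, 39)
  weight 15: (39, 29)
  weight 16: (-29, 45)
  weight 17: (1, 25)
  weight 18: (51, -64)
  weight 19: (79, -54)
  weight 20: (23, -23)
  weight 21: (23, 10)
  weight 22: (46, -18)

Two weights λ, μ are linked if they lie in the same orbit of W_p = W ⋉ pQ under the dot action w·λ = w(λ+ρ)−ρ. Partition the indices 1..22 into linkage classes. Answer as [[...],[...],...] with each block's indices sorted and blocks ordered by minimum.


C ↔ A_2 under row/col permutation; |W(A_2)| = 6.

W_29-reps of the 22 weights in Ā_29 (same 2-coord order as C):

  λ_1 → (2, 22) · λ_2 → (18, 5) · λ_3 → (2, 22) · λ_4 → (18, 5) · λ_5 → (18, 5) · λ_6 → (2, 22) · λ_7 → (11, 1) · λ_8 → (2, 26) · λ_9 → (5, 13) · λ_10 → (5, 13) · λ_11 → (11, 1) · λ_12 → (5, 17) · λ_13 → (5, 17) · λ_14 → (5, 13) · λ_15 → (11, 1) · λ_16 → (11, 1) · λ_17 → (2, 26) · λ_18 → (18, 5) · λ_19 → (2, 22) · λ_20 → (2, 22) · λ_21 → (18, 5) · λ_22 → (11, 1)

6 distinct reps among the 22 weights ⇒ 6 W_29-linkage classes:

[[1, 3, 6, 19, 20], [2, 4, 5, 18, 21], [7, 11, 15, 16, 22], [8, 17], [9, 10, 14], [12, 13]]


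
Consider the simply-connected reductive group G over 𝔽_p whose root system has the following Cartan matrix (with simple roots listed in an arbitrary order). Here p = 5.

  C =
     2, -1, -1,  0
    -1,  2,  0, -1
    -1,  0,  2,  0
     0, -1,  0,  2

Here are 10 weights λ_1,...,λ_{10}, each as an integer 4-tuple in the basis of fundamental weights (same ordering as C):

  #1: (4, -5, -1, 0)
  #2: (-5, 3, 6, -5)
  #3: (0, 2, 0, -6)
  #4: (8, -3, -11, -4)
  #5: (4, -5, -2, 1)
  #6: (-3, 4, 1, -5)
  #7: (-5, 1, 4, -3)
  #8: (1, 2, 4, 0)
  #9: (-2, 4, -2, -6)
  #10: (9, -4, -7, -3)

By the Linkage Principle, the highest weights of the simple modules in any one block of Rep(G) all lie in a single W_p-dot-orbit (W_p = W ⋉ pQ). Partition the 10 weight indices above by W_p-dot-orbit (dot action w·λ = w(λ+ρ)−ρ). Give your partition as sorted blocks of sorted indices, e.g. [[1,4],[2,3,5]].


Dynkin diagram of C (from the 6 off-diagonal −1 entries): A_4.

Ā_5 reps of the 10 weights (A_4, coords as presented):

  λ_1 → (1, 1, 0, 3) · λ_2 → (0, 2, 1, 2) · λ_3 → (1, 1, 0, 3) · λ_4 → (0, 2, 1, 2) · λ_5 → (0, 2, 1, 2) · λ_6 → (1, 1, 0, 3) · λ_7 → (0, 2, 1, 2) · λ_8 → (1, 1, 0, 3) · λ_9 → (1, 1, 0, 3) · λ_10 → (0, 1, 0, 1)

Partition of {1..10} into 3 W_5-dot-orbits:

[[1, 3, 6, 8, 9], [2, 4, 5, 7], [10]]


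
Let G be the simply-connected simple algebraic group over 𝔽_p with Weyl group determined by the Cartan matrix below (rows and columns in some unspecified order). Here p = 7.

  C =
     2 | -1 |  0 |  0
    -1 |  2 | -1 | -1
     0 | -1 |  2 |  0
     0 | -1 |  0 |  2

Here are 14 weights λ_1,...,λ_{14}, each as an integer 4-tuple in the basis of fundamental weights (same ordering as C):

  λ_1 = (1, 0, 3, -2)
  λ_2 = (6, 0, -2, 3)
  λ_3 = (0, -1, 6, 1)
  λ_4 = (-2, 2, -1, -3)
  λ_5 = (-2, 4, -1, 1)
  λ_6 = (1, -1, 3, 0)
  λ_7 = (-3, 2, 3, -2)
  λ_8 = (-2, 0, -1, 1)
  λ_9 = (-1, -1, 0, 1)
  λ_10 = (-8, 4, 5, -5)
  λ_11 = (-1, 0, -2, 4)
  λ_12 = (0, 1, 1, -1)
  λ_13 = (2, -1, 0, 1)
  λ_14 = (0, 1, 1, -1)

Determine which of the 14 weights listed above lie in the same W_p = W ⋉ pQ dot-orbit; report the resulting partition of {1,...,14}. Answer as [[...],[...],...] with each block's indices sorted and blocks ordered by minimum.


Type D_4, rank 4, |W|=192; reorder rows/cols to standard.

Folding the 14 weights λ_j+ρ into Ā_7 (reps in the given 4-coord order):

  [1] (2, 0, 4, 1);  [2] (2, 0, 4, 1);  [3] (2, 0, 4, 1);  [4] (1, 0, 0, 2);  [5] (1, 0, 0, 2);  [6] (2, 0, 4, 1);  [7] (2, 0, 4, 1);  [8] (1, 0, 0, 2);  [9] (0, 0, 1, 2);  [10] (1, 0, 0, 2);  [11] (0, 0, 1, 5);  [12] (1, 2, 2, 0);  [13] (3, 0, 1, 2);  [14] (1, 2, 2, 0)

The 14 indices split into 6 linkage classes (same alcove rep ⇔ same W_7-dot-orbit):

[[1, 2, 3, 6, 7], [4, 5, 8, 10], [9], [11], [12, 14], [13]]


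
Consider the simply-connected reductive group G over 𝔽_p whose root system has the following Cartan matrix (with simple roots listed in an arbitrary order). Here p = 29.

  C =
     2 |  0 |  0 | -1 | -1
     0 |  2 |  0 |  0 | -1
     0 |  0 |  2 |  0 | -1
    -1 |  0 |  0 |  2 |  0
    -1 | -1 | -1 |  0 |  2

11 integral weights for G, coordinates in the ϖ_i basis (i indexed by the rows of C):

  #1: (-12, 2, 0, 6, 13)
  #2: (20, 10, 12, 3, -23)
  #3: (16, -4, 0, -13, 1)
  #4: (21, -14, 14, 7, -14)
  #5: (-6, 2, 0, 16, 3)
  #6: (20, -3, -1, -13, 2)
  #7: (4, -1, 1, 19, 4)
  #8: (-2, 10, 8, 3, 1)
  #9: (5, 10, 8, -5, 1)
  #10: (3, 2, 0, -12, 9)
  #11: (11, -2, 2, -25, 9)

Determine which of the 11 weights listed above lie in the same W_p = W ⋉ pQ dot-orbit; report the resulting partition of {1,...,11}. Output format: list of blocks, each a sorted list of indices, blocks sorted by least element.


C ↔ D_5 under row/col permutation; |W(D_5)| = 1920.

Alcove-folded reps (p=29, 11 weights, presented ϖ-order):

  λ_1 → (7, 3, 1, 4, 3)
  λ_2 → (1, 11, 9, 3, 1)
  λ_3 → (4, 2, 0, 12, 1)
  λ_4 → (1, 11, 9, 3, 1)
  λ_5 → (4, 2, 0, 12, 1)
  λ_6 → (4, 2, 0, 12, 1)
  λ_7 → (4, 2, 0, 12, 1)
  λ_8 → (1, 11, 9, 3, 1)
  λ_9 → (1, 11, 9, 3, 1)
  λ_10 → (7, 3, 1, 4, 3)
  λ_11 → (4, 2, 0, 12, 1)

Linkage partition of the 11 weights (3 classes, p=29):

[[1, 10], [2, 4, 8, 9], [3, 5, 6, 7, 11]]


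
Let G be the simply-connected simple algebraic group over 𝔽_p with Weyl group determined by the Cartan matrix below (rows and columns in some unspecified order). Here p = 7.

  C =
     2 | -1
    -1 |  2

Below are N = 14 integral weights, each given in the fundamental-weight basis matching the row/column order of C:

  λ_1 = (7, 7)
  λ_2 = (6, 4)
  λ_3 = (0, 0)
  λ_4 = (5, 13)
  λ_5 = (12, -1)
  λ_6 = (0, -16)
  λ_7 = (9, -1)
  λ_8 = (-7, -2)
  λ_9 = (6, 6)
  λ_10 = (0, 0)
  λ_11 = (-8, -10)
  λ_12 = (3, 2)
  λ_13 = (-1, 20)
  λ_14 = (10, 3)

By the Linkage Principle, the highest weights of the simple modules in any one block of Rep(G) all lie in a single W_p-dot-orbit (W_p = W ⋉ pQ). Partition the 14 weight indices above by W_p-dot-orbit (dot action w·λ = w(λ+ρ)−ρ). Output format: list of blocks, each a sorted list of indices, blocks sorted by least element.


A_2 Cartan matrix, 2 simple roots permuted; ρ=(1,1).

W_7-reps of the 14 weights in Ā_7 (same 2-coord order as C):

  [1] (1, 1)
  [2] (2, 0)
  [3] (1, 1)
  [4] (1, 6)
  [5] (1, 6)
  [6] (1, 6)
  [7] (4, 3)
  [8] (1, 6)
  [9] (0, 0)
  [10] (1, 1)
  [11] (2, 0)
  [12] (4, 3)
  [13] (0, 0)
  [14] (1, 3)

These 14 weights hit 6 W_7-dot-orbits; sizes (3, 2, 4, 2, 2, 1):

[[1, 3, 10], [2, 11], [4, 5, 6, 8], [7, 12], [9, 13], [14]]


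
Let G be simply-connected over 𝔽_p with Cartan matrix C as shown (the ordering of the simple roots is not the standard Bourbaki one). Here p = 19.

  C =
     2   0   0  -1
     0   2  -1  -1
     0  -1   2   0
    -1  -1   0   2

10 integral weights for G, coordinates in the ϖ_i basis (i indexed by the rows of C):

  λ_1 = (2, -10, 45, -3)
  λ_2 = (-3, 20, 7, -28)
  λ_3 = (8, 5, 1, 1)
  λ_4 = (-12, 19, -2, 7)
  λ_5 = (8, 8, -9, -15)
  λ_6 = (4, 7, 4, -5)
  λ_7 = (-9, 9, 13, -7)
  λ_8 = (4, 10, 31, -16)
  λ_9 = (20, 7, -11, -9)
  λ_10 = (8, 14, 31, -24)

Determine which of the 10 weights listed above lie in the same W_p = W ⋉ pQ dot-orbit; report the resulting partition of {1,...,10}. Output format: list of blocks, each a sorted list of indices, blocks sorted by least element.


C ↔ A_4 under row/col permutation; |W(A_4)| = 120.

λ_j+ρ reflected into Ā_19 (⟨·,θ^∨⟩≤19); 4-tuples as given:

    λ_1+ρ ↦ (1, 8, 8, 2)
    λ_2+ρ ↦ (9, 6, 2, 2)
    λ_3+ρ ↦ (9, 6, 2, 2)
    λ_4+ρ ↦ (1, 8, 8, 2)
    λ_5+ρ ↦ (1, 4, 5, 4)
    λ_6+ρ ↦ (1, 4, 5, 4)
    λ_7+ρ ↦ (1, 4, 5, 4)
    λ_8+ρ ↦ (1, 4, 5, 4)
    λ_9+ρ ↦ (9, 6, 2, 2)
    λ_10+ρ ↦ (1, 4, 5, 4)

Grouping the 10 weights by Ā_19-representative: 3 linkage classes.

[[1, 4], [2, 3, 9], [5, 6, 7, 8, 10]]


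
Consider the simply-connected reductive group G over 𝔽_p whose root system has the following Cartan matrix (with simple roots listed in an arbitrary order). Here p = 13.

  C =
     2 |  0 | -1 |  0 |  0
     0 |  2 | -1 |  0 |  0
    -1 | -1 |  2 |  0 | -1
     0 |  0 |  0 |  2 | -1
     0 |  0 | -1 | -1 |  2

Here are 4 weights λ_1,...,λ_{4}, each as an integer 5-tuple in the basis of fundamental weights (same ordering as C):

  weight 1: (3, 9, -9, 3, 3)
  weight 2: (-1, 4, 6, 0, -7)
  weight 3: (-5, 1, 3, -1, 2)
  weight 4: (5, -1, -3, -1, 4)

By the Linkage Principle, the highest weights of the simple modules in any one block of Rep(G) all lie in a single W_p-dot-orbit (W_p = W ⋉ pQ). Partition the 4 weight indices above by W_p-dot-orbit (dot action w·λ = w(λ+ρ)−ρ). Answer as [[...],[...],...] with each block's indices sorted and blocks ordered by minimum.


Dynkin diagram of C (from the 8 off-diagonal −1 entries): D_5.

W_13-reps of the 4 weights in Ā_13 (same 5-coord order as C):

  λ_1+ρ ↦ (4, 2, 0, 0, 3) · λ_2+ρ ↦ (0, 5, 1, 5, 0) · λ_3+ρ ↦ (4, 2, 0, 0, 3) · λ_4+ρ ↦ (4, 2, 0, 0, 3)

Partition of {1..4} into 2 W_13-dot-orbits:

[[1, 3, 4], [2]]


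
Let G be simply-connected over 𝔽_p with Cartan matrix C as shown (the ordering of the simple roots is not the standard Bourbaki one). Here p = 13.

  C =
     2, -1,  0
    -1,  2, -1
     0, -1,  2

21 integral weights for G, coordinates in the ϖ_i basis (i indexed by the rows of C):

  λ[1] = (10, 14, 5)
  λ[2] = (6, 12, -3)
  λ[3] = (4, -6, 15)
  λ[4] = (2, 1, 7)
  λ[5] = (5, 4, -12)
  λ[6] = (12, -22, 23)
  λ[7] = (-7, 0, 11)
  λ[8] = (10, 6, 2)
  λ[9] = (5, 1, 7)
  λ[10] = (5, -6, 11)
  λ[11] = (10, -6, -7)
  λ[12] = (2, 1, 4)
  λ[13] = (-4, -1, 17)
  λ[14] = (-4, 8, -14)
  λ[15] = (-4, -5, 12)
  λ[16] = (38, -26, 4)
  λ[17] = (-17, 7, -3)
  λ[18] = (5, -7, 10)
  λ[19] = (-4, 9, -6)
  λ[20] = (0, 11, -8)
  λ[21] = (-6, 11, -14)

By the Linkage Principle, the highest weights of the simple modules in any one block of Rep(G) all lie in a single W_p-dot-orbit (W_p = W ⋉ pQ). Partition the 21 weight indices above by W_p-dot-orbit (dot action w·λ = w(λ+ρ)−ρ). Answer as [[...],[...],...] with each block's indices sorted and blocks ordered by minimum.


Type A_3, rank 3, |W|=24; reorder rows/cols to standard.

Each λ_j+ρ reduced to Ā_13; 3-tuples below use C's row order:

  λ_1 → (0, 6, 5)
  λ_2 → (0, 6, 5)
  λ_3 → (3, 2, 8)
  λ_4 → (3, 2, 8)
  λ_5 → (0, 6, 5)
  λ_6 → (3, 2, 8)
  λ_7 → (1, 5, 7)
  λ_8 → (3, 2, 5)
  λ_9 → (3, 2, 5)
  λ_10 → (1, 5, 7)
  λ_11 → (0, 6, 5)
  λ_12 → (3, 2, 5)
  λ_13 → (3, 2, 8)
  λ_14 → (4, 3, 6)
  λ_15 → (4, 3, 6)
  λ_16 → (1, 5, 7)
  λ_17 → (3, 2, 5)
  λ_18 → (0, 6, 5)
  λ_19 → (3, 2, 5)
  λ_20 → (1, 5, 7)
  λ_21 → (1, 5, 7)

These 21 weights hit 5 W_13-dot-orbits; sizes (5, 4, 5, 5, 2):

[[1, 2, 5, 11, 18], [3, 4, 6, 13], [7, 10, 16, 20, 21], [8, 9, 12, 17, 19], [14, 15]]


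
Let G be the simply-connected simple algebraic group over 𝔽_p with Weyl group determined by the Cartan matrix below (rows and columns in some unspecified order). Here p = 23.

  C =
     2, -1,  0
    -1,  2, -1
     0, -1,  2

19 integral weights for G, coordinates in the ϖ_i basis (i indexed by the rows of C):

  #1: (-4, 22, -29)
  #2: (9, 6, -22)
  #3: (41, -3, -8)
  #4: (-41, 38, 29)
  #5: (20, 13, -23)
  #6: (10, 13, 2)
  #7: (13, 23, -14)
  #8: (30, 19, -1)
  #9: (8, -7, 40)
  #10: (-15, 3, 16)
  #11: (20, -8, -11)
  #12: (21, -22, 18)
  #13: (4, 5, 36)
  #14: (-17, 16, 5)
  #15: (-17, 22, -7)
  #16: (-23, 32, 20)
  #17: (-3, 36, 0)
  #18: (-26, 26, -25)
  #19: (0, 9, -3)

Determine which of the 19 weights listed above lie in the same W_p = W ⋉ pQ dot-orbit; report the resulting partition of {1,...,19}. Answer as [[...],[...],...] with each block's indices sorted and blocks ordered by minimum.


C ↔ A_3 under row/col permutation; |W(A_3)| = 24.

Each λ_j+ρ reduced to Ā_23; 3-tuples below use C's row order:

  λ_1 → (0, 3, 15) · λ_2 → (4, 10, 7) · λ_3 → (4, 10, 7) · λ_4 → (16, 1, 6) · λ_5 → (1, 8, 2) · λ_6 → (6, 12, 2) · λ_7 → (1, 8, 2) · λ_8 → (0, 3, 15) · λ_9 → (6, 12, 2) · λ_10 → (4, 10, 7) · λ_11 → (4, 10, 7) · λ_12 → (1, 19, 2) · λ_13 → (6, 12, 2) · λ_14 → (16, 1, 6) · λ_15 → (16, 1, 6) · λ_16 → (1, 8, 2) · λ_17 → (1, 8, 2) · λ_18 → (1, 19, 2) · λ_19 → (1, 8, 2)

Partition of {1..19} into 6 W_23-dot-orbits:

[[1, 8], [2, 3, 10, 11], [4, 14, 15], [5, 7, 16, 17, 19], [6, 9, 13], [12, 18]]


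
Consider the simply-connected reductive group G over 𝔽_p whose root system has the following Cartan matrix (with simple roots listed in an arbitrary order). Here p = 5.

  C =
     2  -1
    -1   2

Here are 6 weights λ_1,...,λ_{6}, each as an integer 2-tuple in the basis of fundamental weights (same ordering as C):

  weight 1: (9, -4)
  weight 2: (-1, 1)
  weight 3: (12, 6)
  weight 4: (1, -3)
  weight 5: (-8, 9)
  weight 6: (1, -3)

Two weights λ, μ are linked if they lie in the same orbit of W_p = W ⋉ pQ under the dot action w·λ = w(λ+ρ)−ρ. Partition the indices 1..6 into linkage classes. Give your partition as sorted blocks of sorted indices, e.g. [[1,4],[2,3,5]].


C ↔ A_2 under row/col permutation; |W(A_2)| = 6.

λ_j+ρ reflected into Ā_5 (⟨·,θ^∨⟩≤5); 2-tuples as given:

  1: (0, 2);  2: (0, 2);  3: (0, 3);  4: (0, 2);  5: (0, 2);  6: (0, 2)

Grouping the 6 weights by Ā_5-representative: 2 linkage classes.

[[1, 2, 4, 5, 6], [3]]


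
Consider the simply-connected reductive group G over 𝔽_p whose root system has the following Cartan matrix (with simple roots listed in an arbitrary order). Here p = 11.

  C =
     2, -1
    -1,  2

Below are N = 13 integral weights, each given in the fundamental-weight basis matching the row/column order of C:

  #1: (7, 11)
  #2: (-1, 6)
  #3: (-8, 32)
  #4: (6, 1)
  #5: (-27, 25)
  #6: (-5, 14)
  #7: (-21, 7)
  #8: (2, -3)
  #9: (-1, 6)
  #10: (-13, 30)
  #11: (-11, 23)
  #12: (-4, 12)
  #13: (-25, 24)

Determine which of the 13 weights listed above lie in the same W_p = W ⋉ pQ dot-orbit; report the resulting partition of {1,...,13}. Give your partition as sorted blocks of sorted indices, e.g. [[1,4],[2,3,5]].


A_2 Cartan matrix, 2 simple roots permuted; ρ=(1,1).

Folding the 13 weights λ_j+ρ into Ā_11 (reps in the given 2-coord order):

  1: (1, 2)
  2: (0, 7)
  3: (0, 7)
  4: (7, 2)
  5: (0, 7)
  6: (0, 7)
  7: (1, 2)
  8: (1, 2)
  9: (0, 7)
  10: (1, 8)
  11: (1, 2)
  12: (1, 8)
  13: (1, 8)

The 13 indices split into 4 linkage classes (same alcove rep ⇔ same W_11-dot-orbit):

[[1, 7, 8, 11], [2, 3, 5, 6, 9], [4], [10, 12, 13]]


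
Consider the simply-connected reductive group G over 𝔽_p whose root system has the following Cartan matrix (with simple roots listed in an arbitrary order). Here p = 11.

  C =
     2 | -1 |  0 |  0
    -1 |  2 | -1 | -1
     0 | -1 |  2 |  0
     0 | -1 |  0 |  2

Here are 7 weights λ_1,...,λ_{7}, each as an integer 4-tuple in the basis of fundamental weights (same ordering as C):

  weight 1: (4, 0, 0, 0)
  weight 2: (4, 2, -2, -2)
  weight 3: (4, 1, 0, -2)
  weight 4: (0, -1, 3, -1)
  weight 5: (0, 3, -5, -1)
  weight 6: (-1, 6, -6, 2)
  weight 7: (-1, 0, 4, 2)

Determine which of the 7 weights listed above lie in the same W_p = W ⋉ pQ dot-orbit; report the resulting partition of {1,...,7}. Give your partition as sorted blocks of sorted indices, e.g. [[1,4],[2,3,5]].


Dynkin diagram of C (from the 6 off-diagonal −1 entries): D_4.

Folding the 7 weights λ_j+ρ into Ā_11 (reps in the given 4-coord order):

  λ_1+ρ ↦ (5, 1, 1, 1) · λ_2+ρ ↦ (5, 1, 1, 1) · λ_3+ρ ↦ (5, 1, 1, 1) · λ_4+ρ ↦ (1, 0, 4, 0) · λ_5+ρ ↦ (1, 0, 4, 0) · λ_6+ρ ↦ (0, 1, 5, 3) · λ_7+ρ ↦ (0, 1, 5, 3)

The 7 indices split into 3 linkage classes (same alcove rep ⇔ same W_11-dot-orbit):

[[1, 2, 3], [4, 5], [6, 7]]


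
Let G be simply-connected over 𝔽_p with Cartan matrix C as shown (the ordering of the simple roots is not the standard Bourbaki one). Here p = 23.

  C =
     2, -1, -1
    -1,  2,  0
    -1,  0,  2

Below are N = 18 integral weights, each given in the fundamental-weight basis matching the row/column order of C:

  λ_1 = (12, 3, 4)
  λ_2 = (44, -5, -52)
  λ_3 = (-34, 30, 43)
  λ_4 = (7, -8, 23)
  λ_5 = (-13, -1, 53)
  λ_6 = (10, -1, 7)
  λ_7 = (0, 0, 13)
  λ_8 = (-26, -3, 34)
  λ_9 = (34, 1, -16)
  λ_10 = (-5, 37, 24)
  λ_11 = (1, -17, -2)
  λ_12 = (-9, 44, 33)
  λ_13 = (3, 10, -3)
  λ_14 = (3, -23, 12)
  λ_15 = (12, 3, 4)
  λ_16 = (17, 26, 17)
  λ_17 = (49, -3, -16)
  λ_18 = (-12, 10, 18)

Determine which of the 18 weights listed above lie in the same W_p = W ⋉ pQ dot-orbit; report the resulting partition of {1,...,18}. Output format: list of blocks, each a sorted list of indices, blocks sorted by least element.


Dynkin diagram of C (from the 4 off-diagonal −1 entries): A_3.

λ_j+ρ reflected into Ā_23 (⟨·,θ^∨⟩≤23); 3-tuples as given:

  1: (13, 4, 5);  2: (13, 4, 5);  3: (2, 11, 2);  4: (1, 1, 14);  5: (11, 0, 8);  6: (11, 0, 8);  7: (1, 1, 14);  8: (2, 11, 2);  9: (8, 12, 1);  10: (2, 11, 2);  11: (1, 1, 14);  12: (8, 12, 1);  13: (2, 11, 2);  14: (13, 4, 5);  15: (13, 4, 5);  16: (13, 4, 5);  17: (2, 11, 2);  18: (11, 0, 8)

Grouping the 18 weights by Ā_23-representative: 5 linkage classes.

[[1, 2, 14, 15, 16], [3, 8, 10, 13, 17], [4, 7, 11], [5, 6, 18], [9, 12]]
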